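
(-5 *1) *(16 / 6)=-40 / 3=-13.33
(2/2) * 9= 9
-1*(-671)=671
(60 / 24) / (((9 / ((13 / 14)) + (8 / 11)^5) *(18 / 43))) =90027509 / 149172552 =0.60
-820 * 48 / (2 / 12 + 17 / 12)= -24858.95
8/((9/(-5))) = -40/9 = -4.44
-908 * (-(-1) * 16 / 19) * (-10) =145280 / 19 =7646.32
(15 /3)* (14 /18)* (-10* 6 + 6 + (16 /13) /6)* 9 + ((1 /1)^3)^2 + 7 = -73118 /39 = -1874.82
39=39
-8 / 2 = -4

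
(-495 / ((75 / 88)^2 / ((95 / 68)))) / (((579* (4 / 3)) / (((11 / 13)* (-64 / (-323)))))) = -3748096 / 18127525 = -0.21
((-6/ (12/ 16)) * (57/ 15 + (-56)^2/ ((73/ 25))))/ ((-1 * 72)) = 131129/ 1095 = 119.75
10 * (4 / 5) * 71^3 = 2863288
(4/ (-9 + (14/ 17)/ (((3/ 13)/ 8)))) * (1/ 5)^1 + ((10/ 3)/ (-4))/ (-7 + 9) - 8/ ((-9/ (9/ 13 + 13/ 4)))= 7298797/ 2332980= 3.13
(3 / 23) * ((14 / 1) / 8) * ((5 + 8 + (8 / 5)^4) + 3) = 74004 / 14375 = 5.15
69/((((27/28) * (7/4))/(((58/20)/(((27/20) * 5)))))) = 21344/1215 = 17.57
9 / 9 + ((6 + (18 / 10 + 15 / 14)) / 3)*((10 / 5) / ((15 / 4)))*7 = 301 / 25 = 12.04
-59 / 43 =-1.37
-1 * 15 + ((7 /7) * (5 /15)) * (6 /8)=-59 /4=-14.75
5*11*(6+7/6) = 2365/6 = 394.17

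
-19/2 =-9.50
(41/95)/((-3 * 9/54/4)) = -328/95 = -3.45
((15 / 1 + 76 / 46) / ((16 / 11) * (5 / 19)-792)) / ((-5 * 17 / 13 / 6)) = 3121833 / 161725420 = 0.02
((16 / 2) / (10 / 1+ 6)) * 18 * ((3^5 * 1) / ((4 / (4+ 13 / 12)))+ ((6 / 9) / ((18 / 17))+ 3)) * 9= 404925 / 16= 25307.81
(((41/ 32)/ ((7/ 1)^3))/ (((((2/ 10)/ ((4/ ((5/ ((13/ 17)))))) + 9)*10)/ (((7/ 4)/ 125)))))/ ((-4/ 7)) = -533/ 543200000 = -0.00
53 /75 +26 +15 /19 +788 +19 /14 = 16296223 /19950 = 816.85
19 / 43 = 0.44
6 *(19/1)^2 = 2166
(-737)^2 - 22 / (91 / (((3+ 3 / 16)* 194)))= 197659099 / 364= 543019.50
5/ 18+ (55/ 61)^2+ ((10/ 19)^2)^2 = 1.17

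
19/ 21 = 0.90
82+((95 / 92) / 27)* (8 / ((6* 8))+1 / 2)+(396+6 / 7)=12490217 / 26082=478.88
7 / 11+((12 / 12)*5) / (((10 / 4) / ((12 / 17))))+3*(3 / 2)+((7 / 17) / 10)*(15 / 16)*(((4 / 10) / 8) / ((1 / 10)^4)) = 25.85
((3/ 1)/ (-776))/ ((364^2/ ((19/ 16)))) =-57/ 1645070336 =-0.00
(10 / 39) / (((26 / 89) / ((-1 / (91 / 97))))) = -0.94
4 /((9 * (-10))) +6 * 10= 2698 /45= 59.96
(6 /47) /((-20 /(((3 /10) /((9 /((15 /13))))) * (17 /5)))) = -0.00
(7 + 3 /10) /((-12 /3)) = -73 /40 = -1.82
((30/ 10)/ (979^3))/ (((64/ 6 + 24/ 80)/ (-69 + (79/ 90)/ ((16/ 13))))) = -98333/ 4939283522096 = -0.00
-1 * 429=-429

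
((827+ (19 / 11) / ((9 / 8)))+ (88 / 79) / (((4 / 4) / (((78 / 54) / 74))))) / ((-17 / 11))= -79921789 / 149073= -536.13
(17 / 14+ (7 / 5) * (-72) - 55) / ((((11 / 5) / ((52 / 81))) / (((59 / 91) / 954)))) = -212813 / 6941781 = -0.03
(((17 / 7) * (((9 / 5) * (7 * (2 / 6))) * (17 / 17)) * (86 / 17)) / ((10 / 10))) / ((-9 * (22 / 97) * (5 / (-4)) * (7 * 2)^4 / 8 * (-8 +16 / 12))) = -4171 / 6602750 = -0.00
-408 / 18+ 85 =187 / 3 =62.33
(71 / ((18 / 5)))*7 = 138.06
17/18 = 0.94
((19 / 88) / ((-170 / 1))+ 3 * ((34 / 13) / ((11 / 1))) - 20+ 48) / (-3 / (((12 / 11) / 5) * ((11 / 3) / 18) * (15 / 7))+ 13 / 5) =-5583913 / 5620472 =-0.99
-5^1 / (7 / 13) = -65 / 7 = -9.29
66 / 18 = 11 / 3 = 3.67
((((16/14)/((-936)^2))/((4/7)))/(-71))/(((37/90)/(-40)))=0.00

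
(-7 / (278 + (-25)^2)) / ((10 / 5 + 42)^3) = -1 / 10988736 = -0.00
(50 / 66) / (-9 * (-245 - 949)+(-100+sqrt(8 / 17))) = 0.00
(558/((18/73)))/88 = 2263/88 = 25.72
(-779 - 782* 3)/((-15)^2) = -125/9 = -13.89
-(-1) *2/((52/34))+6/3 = 43/13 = 3.31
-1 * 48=-48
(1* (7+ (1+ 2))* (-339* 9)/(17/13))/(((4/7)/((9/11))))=-12493845/374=-33406.00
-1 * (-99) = 99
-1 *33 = -33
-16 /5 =-3.20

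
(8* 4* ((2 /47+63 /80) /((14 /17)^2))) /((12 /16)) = 1803938 /34545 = 52.22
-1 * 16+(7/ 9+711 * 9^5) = 41983823.78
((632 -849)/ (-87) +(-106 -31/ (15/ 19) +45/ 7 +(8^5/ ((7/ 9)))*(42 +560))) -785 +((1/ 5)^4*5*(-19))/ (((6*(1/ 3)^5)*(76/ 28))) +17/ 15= 3861289824647/ 152250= 25361509.52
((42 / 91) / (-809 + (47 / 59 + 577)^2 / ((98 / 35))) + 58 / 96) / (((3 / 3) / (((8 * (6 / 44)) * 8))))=310823139290 / 58948835803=5.27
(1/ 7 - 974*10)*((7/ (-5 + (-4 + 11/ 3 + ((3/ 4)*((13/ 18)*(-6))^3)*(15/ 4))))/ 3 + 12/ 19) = -9051716756/ 1495053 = -6054.45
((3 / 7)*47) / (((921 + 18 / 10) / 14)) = 235 / 769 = 0.31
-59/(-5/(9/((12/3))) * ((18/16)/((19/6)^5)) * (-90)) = -146089841/1749600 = -83.50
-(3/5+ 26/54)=-146/135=-1.08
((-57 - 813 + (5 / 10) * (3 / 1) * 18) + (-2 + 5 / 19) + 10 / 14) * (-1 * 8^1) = 898040 / 133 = 6752.18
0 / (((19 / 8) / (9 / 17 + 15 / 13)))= 0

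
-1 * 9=-9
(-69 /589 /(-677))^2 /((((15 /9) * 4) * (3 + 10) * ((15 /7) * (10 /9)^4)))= 218658447 /2067051415117000000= 0.00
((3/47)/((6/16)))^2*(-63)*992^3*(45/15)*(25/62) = -4761295257600/2209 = -2155407540.79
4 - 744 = -740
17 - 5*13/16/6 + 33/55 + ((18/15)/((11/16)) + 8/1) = 140809/5280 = 26.67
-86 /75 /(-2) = 0.57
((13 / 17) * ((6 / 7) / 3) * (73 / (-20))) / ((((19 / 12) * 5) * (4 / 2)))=-2847 / 56525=-0.05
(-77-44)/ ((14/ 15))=-1815/ 14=-129.64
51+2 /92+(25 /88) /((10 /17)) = 208491 /4048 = 51.50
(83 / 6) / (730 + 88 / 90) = 1245 / 65788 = 0.02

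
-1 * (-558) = 558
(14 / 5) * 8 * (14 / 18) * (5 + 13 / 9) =45472 / 405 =112.28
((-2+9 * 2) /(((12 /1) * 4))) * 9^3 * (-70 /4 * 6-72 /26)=-340443 /13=-26187.92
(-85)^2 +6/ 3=7227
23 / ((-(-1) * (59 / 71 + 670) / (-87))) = -2.98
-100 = -100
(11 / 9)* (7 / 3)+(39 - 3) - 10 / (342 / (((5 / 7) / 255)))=2371784 / 61047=38.85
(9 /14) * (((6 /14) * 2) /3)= 9 /49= 0.18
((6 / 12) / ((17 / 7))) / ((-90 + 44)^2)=7 / 71944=0.00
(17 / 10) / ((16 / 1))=17 / 160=0.11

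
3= 3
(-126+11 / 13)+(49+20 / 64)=-15775 / 208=-75.84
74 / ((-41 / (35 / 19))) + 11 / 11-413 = -323538 / 779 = -415.32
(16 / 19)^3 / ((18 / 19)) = 2048 / 3249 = 0.63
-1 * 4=-4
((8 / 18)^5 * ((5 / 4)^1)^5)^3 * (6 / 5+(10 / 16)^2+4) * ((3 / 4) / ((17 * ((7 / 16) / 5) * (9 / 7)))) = 54595947265625 / 168007163789233584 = 0.00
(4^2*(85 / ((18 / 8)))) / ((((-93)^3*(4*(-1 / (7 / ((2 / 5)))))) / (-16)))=-0.05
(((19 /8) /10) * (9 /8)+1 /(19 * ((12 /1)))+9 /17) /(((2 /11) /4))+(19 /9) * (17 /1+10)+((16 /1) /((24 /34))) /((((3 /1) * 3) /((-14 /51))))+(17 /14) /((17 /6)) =4357811581 /58605120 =74.36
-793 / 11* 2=-1586 / 11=-144.18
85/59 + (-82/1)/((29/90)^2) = -39116315/49619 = -788.33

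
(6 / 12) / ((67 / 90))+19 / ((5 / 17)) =21866 / 335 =65.27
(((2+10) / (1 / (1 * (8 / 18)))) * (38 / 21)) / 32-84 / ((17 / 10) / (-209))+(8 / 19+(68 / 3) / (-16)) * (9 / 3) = 840362711 / 81396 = 10324.37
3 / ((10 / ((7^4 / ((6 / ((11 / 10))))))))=26411 / 200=132.06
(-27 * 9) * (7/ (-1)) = 1701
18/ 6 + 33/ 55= 18/ 5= 3.60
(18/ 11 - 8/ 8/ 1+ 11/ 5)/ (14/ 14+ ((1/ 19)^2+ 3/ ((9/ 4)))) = 84474/ 69575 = 1.21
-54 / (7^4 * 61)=-54 / 146461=-0.00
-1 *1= -1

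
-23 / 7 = -3.29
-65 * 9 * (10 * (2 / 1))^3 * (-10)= 46800000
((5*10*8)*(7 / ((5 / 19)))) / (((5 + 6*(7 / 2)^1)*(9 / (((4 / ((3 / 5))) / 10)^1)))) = 30.31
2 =2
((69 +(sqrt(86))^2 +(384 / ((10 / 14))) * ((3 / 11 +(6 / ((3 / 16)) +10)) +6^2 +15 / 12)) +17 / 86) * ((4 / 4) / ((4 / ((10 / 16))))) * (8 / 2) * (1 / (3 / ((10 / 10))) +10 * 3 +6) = 7373787979 / 7568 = 974337.74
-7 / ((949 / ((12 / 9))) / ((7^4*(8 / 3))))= -537824 / 8541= -62.97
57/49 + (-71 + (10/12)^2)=-121967/1764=-69.14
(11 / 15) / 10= 11 / 150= 0.07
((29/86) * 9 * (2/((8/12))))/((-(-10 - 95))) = 261/3010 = 0.09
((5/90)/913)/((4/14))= 7/32868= 0.00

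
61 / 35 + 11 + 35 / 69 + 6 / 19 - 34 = -937619 / 45885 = -20.43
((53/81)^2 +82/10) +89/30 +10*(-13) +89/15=-7379279/65610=-112.47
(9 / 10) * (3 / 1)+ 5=7.70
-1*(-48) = 48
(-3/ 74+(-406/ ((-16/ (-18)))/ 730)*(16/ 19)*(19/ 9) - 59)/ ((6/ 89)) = -144600881/ 162060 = -892.27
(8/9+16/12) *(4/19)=80/171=0.47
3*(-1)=-3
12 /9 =4 /3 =1.33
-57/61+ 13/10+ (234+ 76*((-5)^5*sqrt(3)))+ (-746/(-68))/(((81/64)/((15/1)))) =102024817/279990 -237500*sqrt(3) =-410997.68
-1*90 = -90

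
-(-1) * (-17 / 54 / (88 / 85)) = -1445 / 4752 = -0.30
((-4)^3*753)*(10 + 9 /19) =-9590208 /19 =-504747.79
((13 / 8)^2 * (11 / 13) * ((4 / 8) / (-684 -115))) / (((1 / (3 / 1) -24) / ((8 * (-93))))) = -39897 / 907664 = -0.04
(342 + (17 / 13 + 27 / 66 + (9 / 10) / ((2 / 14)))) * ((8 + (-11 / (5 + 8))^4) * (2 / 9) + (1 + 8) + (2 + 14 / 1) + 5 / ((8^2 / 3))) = 9494.58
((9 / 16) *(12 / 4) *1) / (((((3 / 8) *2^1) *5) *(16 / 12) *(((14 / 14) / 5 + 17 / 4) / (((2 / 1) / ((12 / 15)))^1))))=135 / 712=0.19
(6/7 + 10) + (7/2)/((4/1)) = 657/56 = 11.73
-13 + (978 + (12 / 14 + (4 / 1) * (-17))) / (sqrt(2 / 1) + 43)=106091 / 12929 - 6376 * sqrt(2) / 12929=7.51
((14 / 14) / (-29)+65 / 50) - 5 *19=-27183 / 290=-93.73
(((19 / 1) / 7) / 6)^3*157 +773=58346887 / 74088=787.53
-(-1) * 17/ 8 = 17/ 8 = 2.12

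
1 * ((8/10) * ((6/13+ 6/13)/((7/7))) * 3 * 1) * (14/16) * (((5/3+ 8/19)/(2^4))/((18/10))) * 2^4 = 1666/741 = 2.25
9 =9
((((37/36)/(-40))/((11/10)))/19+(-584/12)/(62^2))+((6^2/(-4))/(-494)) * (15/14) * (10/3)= 134693225/2631925296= 0.05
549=549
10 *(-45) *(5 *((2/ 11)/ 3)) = -1500/ 11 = -136.36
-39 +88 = 49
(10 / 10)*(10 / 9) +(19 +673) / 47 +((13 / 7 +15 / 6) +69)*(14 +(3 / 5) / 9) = 31023137 / 29610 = 1047.72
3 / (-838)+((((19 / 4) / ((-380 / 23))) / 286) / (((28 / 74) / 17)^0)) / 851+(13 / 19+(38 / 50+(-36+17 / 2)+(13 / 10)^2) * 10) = -1683648694681 / 6739464160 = -249.82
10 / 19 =0.53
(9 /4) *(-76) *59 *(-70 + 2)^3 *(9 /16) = 1784421252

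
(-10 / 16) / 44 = -5 / 352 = -0.01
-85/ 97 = -0.88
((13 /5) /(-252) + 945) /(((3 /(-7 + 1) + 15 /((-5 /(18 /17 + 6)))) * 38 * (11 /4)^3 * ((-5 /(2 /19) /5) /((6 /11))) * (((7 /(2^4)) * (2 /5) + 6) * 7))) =10363739648 /141435919557933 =0.00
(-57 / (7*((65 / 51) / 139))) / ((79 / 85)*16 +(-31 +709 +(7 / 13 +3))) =-6869241 / 5386724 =-1.28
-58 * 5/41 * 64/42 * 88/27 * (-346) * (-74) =-20909250560/23247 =-899438.66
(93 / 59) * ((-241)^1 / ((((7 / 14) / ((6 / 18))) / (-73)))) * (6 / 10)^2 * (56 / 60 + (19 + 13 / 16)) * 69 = 562100625099 / 59000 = 9527129.24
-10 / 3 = -3.33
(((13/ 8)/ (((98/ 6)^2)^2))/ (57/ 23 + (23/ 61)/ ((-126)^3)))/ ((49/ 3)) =3230984133/ 5727994246933889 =0.00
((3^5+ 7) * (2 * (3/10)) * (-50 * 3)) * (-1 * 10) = 225000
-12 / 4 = -3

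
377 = 377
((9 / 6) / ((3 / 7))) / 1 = 7 / 2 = 3.50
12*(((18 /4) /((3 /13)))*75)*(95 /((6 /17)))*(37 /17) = 10281375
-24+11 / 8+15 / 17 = -2957 / 136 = -21.74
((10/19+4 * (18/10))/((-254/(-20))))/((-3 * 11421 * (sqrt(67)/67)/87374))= -128265032 * sqrt(67)/82676619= -12.70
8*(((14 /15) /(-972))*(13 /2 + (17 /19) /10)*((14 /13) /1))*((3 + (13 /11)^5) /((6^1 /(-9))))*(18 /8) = 26209276604 /26851227975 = 0.98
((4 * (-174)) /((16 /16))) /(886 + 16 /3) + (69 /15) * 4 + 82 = 665954 /6685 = 99.62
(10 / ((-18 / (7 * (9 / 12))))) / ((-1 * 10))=7 / 24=0.29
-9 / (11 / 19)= -171 / 11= -15.55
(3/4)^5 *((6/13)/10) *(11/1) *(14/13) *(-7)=-392931/432640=-0.91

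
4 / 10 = 2 / 5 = 0.40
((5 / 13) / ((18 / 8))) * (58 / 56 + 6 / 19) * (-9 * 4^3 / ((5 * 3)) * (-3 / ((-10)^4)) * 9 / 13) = 25884 / 14048125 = 0.00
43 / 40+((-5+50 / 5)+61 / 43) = 7.49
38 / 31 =1.23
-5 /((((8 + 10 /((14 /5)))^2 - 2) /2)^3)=-4705960 /269961894847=-0.00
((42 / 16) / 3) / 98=1 / 112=0.01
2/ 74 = 0.03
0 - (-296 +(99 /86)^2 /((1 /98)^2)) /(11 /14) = -321788558 /20339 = -15821.26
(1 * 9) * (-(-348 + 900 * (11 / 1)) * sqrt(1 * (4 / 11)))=-171936 * sqrt(11) / 11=-51840.65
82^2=6724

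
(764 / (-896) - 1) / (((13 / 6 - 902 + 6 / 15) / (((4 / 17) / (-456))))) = -2075 / 1952274016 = -0.00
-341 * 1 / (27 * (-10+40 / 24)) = 341 / 225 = 1.52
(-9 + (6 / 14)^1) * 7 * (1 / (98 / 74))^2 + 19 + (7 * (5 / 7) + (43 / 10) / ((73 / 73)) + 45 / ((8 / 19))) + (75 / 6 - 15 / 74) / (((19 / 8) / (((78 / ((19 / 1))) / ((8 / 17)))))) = 146.13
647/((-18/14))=-4529/9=-503.22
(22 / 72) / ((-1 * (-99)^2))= -1 / 32076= -0.00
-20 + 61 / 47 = -18.70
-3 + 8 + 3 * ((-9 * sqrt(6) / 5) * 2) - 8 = -29.45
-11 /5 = -2.20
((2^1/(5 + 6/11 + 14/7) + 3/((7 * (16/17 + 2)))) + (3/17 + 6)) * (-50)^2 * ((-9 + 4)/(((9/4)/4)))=-13012444000/88893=-146383.22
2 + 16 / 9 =3.78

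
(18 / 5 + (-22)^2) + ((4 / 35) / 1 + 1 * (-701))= -1493 / 7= -213.29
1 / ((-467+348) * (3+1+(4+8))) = -1 / 1904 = -0.00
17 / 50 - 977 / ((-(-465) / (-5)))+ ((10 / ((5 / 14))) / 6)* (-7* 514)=-26008723 / 1550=-16779.82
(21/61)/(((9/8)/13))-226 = -222.02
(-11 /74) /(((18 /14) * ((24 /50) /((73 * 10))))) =-702625 /3996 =-175.83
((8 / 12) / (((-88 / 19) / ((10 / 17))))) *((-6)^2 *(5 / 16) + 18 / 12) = -95 / 88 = -1.08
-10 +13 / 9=-77 / 9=-8.56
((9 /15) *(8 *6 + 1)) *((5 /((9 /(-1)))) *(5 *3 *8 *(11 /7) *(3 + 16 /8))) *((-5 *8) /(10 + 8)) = 308000 /9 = 34222.22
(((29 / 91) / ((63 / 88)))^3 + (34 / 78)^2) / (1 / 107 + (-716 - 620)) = -5609262213487 / 26935995020466987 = -0.00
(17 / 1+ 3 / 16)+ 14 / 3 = 21.85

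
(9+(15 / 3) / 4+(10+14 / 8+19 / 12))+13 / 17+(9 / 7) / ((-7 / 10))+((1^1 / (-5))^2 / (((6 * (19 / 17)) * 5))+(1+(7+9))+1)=320595649 / 7913500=40.51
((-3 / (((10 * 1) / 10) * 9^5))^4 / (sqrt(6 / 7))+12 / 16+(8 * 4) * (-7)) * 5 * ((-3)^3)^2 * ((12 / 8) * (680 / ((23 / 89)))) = -73871884575 / 23+75650 * sqrt(42) / 4735496038176927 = -3211821068.48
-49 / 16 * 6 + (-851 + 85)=-6275 / 8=-784.38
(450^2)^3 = 8303765625000000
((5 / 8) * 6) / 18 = 5 / 24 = 0.21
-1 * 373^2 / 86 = -139129 / 86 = -1617.78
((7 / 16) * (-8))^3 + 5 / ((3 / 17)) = -349 / 24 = -14.54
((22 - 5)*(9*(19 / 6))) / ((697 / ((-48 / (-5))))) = 6.67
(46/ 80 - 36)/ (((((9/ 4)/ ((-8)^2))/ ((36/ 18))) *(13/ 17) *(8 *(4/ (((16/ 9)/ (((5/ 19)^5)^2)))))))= -363547704822568096/ 3955078125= -91919222.16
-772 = -772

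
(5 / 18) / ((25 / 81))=9 / 10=0.90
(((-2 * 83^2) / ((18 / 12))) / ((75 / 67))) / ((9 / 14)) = -25847528 / 2025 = -12764.21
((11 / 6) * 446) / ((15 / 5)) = 2453 / 9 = 272.56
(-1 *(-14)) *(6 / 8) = 21 / 2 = 10.50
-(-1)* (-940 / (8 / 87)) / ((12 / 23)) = -156745 / 8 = -19593.12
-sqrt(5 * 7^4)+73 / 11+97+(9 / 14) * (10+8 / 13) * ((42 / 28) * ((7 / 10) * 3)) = 357879 / 2860 - 49 * sqrt(5) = 15.57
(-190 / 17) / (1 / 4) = -760 / 17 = -44.71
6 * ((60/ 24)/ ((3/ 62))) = 310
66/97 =0.68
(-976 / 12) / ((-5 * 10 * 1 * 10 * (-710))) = -61 / 266250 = -0.00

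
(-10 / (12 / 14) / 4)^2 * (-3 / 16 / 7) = -175 / 768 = -0.23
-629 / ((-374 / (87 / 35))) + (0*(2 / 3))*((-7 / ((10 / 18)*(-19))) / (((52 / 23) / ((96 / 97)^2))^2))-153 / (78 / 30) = -547203 / 10010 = -54.67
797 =797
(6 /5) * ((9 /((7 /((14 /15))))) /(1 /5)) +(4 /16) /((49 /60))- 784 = -190241 /245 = -776.49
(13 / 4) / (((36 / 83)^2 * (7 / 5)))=447785 / 36288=12.34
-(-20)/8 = 5/2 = 2.50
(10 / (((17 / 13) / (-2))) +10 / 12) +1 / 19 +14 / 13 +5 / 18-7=-757840 / 37791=-20.05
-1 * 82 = -82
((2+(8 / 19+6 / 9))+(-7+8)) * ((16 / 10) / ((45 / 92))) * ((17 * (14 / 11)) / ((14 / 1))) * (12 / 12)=2915296 / 141075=20.66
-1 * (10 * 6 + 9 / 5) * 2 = -618 / 5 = -123.60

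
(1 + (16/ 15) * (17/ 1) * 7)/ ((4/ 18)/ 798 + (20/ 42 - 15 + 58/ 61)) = -140119623/ 14865580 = -9.43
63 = 63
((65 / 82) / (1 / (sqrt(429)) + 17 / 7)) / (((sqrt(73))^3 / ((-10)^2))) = -79625 * sqrt(31317) / 13538889374 + 82957875 * sqrt(73) / 13538889374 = 0.05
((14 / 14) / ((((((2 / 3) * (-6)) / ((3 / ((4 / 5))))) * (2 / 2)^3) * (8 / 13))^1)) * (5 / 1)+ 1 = -847 / 128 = -6.62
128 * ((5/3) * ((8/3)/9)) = 5120/81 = 63.21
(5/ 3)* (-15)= -25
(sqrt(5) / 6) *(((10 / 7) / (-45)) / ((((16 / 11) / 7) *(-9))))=11 *sqrt(5) / 3888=0.01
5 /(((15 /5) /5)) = 25 /3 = 8.33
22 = 22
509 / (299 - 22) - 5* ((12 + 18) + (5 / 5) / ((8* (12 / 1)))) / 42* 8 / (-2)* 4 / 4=4503257 / 279216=16.13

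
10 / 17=0.59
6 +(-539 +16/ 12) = -1595/ 3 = -531.67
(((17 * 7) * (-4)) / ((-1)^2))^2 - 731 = 225845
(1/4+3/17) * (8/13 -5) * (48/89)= -19836/19669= -1.01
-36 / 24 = -3 / 2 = -1.50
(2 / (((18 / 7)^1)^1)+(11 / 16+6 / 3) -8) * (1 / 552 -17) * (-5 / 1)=-30635495 / 79488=-385.41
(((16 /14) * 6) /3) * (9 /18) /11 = 8 /77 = 0.10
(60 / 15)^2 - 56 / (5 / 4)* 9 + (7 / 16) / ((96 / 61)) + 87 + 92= -1596841 / 7680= -207.92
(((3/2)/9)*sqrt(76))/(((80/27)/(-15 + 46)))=279*sqrt(19)/80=15.20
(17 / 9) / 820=17 / 7380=0.00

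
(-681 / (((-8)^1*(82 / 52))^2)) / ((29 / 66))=-3797937 / 389992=-9.74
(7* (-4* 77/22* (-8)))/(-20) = -196/5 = -39.20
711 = 711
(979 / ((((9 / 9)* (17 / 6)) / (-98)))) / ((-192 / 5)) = 239855 / 272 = 881.82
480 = 480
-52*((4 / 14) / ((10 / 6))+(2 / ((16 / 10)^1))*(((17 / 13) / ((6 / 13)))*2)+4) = -61451 / 105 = -585.25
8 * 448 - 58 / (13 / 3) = 46418 / 13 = 3570.62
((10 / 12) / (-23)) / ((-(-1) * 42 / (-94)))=0.08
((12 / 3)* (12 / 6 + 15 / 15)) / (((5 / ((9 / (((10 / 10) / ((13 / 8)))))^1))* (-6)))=-117 / 20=-5.85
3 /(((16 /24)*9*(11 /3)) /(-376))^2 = 106032 /121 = 876.30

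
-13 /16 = -0.81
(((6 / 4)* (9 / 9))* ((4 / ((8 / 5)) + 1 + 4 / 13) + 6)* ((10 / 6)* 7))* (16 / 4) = 8925 / 13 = 686.54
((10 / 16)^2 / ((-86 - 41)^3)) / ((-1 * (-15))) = -5 / 393289536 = -0.00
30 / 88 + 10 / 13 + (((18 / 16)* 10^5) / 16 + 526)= 2161691 / 286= 7558.36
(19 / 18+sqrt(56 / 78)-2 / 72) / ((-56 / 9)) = -37 / 224-3 * sqrt(273) / 364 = -0.30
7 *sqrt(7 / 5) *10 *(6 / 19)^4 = 18144 *sqrt(35) / 130321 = 0.82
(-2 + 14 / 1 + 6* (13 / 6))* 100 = 2500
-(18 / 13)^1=-18 / 13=-1.38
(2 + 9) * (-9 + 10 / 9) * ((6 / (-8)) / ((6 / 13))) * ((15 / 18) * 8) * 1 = 50765 / 54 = 940.09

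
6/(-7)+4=22/7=3.14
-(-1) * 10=10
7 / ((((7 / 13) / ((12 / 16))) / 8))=78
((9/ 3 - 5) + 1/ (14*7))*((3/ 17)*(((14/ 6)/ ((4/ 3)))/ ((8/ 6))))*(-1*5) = 8775/ 3808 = 2.30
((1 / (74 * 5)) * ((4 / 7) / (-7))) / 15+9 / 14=174821 / 271950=0.64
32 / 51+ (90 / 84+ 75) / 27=7379 / 2142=3.44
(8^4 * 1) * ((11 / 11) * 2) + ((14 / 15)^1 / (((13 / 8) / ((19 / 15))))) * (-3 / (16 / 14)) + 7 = 7992163 / 975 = 8197.09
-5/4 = -1.25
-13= -13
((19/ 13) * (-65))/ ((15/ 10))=-190/ 3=-63.33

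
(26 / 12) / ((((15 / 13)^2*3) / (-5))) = -2197 / 810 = -2.71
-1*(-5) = 5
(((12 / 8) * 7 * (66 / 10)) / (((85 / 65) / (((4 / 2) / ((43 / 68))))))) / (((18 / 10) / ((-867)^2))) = 3009762756 / 43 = 69994482.70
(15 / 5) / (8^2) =3 / 64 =0.05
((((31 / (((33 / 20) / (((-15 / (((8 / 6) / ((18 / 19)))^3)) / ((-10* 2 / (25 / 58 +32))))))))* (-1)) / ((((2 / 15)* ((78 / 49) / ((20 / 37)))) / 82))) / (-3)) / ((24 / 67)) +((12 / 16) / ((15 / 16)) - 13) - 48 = 51234942112879 / 1611388480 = 31795.52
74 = 74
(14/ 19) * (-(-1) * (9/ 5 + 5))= 476/ 95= 5.01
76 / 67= 1.13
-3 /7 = -0.43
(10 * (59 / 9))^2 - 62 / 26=4295.15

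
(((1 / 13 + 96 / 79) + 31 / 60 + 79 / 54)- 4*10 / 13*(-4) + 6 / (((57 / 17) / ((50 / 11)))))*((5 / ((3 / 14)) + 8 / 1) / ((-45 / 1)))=-16.51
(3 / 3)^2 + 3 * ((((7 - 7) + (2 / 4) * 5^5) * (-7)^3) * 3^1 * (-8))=38587501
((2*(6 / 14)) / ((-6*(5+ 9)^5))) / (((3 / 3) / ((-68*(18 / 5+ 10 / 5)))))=17 / 168070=0.00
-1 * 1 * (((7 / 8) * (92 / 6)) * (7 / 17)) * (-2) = 1127 / 102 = 11.05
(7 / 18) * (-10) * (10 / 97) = -350 / 873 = -0.40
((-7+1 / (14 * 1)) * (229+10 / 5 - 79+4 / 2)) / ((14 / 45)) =-48015 / 14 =-3429.64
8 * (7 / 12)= 14 / 3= 4.67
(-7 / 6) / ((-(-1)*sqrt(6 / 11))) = -7*sqrt(66) / 36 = -1.58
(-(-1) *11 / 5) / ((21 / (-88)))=-968 / 105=-9.22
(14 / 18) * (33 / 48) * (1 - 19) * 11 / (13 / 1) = -847 / 104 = -8.14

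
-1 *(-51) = 51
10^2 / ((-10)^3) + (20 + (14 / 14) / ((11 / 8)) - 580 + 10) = -60431 / 110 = -549.37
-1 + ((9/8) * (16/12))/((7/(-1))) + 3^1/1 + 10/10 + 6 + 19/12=871/84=10.37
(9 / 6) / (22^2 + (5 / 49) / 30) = 441 / 142297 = 0.00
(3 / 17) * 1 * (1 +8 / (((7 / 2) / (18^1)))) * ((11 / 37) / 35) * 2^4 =1.01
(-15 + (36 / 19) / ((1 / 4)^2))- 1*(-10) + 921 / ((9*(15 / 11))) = 85808 / 855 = 100.36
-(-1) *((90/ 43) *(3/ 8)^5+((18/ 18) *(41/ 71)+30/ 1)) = 1530271937/ 50020352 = 30.59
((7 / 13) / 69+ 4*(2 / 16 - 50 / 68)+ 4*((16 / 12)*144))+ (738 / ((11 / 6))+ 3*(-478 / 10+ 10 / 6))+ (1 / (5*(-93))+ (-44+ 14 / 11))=17107400031 / 17333030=986.98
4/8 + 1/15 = 17/30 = 0.57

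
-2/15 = -0.13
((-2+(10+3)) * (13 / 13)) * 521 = 5731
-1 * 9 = -9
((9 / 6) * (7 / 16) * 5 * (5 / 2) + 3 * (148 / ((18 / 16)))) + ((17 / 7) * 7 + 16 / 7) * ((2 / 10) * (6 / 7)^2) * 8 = 28024385 / 65856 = 425.54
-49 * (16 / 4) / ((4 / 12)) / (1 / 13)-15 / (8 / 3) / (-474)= -9662001 / 1264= -7643.99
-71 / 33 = -2.15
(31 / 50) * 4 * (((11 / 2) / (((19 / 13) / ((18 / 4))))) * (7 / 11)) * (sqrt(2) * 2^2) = 50778 * sqrt(2) / 475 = 151.18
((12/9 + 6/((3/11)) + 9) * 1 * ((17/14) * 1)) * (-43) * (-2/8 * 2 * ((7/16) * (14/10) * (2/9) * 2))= 496349/2160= 229.79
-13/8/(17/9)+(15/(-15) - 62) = -8685/136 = -63.86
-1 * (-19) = 19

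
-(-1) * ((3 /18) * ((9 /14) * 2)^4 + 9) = 45405 /4802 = 9.46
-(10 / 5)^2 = -4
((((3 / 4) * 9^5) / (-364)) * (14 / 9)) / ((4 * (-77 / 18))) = 177147 / 16016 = 11.06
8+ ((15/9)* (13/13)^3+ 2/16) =235/24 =9.79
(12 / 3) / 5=4 / 5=0.80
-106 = -106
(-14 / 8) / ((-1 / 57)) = 399 / 4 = 99.75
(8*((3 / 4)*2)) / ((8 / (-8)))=-12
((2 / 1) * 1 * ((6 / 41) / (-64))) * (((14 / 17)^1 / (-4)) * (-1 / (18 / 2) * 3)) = -7 / 22304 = -0.00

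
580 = 580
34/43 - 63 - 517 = -579.21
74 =74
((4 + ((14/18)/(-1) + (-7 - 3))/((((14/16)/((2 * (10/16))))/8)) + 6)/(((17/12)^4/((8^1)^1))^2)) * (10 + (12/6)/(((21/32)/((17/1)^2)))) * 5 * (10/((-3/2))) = 4531222449487872000/341812114609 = 13256471.19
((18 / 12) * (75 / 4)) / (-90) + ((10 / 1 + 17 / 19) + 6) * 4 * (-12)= -246623 / 304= -811.26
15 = 15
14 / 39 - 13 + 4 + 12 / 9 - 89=-1252 / 13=-96.31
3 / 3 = 1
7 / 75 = 0.09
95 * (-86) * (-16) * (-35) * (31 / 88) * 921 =-16328316900 / 11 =-1484392445.45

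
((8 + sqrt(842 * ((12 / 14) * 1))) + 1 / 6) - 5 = 19 / 6 + 2 * sqrt(8841) / 7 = 30.03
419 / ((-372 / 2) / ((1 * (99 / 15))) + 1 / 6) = -27654 / 1849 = -14.96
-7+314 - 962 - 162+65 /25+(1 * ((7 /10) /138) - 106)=-254029 /276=-920.39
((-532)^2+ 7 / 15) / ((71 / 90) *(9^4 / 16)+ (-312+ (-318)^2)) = 135851744 / 48545037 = 2.80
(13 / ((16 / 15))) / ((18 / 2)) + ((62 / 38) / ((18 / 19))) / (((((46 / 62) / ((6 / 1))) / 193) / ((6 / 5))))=17812883 / 5520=3226.97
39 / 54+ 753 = 753.72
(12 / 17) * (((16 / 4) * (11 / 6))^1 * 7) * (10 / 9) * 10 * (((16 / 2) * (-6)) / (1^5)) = -19325.49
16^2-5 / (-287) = 73477 / 287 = 256.02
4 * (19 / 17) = 76 / 17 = 4.47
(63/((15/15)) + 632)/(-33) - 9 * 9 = -3368/33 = -102.06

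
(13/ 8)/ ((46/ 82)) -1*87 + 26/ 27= -413041/ 4968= -83.14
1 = 1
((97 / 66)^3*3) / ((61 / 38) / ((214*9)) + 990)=1855464209 / 192878353822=0.01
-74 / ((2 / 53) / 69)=-135309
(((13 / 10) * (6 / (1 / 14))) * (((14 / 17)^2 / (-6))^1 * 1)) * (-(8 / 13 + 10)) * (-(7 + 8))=-568008 / 289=-1965.43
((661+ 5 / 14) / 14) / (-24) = -1.97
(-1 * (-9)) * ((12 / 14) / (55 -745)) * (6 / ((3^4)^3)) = -2 / 15844815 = -0.00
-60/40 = -3/2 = -1.50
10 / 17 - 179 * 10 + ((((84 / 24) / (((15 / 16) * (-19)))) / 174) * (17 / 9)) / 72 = -122190753823 / 68285430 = -1789.41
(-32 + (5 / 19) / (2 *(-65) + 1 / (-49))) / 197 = -3873813 / 23846653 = -0.16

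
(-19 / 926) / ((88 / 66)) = -57 / 3704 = -0.02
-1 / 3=-0.33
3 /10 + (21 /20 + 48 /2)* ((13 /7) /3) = 2213 /140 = 15.81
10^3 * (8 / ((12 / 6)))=4000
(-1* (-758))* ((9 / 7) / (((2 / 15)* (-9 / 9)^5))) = -51165 / 7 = -7309.29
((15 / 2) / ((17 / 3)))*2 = 45 / 17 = 2.65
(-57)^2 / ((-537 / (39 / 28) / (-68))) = 718029 / 1253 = 573.05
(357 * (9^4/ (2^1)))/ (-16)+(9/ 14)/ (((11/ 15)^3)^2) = -29044765840779/ 396829664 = -73192.02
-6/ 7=-0.86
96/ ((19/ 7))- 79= -829/ 19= -43.63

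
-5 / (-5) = 1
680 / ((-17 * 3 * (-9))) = 40 / 27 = 1.48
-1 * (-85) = 85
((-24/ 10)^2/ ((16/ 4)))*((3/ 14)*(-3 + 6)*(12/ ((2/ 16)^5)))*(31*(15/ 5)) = 5924192256/ 175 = 33852527.18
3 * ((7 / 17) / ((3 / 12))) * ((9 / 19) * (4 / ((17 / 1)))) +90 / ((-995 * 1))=502938 / 1092709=0.46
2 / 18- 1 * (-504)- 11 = 4438 / 9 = 493.11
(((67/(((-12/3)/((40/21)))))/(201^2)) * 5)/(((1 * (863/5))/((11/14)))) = -1375/76497183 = -0.00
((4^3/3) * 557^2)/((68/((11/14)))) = 27301912/357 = 76475.94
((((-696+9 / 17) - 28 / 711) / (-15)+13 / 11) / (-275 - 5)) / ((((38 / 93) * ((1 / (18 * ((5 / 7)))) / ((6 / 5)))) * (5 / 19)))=-2204794803 / 90484625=-24.37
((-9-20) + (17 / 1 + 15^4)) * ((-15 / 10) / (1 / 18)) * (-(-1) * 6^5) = -10626300576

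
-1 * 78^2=-6084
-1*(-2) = 2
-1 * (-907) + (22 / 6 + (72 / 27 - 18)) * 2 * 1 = 2651 / 3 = 883.67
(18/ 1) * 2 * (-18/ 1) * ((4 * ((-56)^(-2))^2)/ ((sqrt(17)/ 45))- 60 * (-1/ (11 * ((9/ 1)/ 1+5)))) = -19440/ 77- 3645 * sqrt(17)/ 5224576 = -252.47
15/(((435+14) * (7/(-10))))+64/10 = 6.35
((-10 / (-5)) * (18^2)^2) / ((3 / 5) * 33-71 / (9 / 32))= -9447840 / 10469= -902.46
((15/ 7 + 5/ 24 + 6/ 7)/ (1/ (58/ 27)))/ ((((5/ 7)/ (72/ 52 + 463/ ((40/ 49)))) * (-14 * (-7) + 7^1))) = 660188683/ 12636000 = 52.25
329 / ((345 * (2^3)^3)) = 0.00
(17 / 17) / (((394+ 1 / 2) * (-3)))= -2 / 2367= -0.00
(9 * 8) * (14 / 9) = 112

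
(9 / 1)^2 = 81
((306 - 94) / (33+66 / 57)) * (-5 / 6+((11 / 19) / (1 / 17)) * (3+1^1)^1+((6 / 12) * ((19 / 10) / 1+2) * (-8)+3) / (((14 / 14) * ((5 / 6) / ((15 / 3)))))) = -2239462 / 9735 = -230.04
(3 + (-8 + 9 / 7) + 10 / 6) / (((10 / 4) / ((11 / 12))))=-473 / 630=-0.75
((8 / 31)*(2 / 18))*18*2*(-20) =-640 / 31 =-20.65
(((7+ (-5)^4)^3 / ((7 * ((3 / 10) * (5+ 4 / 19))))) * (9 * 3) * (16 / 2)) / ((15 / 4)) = 306962137088 / 231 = 1328840420.29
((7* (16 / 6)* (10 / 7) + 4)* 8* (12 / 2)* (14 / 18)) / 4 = 2576 / 9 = 286.22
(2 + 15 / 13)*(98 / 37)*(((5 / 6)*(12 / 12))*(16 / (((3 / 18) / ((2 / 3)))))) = 642880 / 1443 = 445.52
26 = 26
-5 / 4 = -1.25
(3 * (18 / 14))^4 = 531441 / 2401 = 221.34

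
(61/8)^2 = 3721/64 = 58.14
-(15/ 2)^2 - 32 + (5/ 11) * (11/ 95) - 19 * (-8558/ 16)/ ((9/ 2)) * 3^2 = 384504/ 19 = 20237.05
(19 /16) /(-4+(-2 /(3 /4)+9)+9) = 57 /544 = 0.10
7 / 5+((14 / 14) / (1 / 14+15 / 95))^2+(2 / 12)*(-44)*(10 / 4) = 116206 / 55815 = 2.08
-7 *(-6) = 42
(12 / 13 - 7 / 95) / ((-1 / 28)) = -29372 / 1235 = -23.78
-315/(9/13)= -455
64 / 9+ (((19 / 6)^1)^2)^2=139537 / 1296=107.67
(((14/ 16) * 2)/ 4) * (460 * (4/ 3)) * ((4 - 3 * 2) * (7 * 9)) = -33810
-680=-680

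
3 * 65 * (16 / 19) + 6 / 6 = 3139 / 19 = 165.21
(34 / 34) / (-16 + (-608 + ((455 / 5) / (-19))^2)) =-0.00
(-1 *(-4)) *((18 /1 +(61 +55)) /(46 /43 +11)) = 23048 /519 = 44.41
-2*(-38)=76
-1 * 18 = -18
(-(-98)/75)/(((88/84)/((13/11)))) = 4459/3025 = 1.47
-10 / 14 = -5 / 7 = -0.71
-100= -100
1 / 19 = 0.05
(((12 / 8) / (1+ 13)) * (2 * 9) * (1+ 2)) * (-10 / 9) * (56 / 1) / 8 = -45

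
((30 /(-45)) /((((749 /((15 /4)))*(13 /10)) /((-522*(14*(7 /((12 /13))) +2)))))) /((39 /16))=7528400 /126581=59.47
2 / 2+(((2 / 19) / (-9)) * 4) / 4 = 169 / 171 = 0.99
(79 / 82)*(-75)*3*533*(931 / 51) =-71710275 / 34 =-2109125.74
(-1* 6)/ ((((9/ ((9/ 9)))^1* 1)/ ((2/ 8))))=-1/ 6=-0.17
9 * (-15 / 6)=-45 / 2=-22.50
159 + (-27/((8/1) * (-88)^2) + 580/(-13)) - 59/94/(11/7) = 4314627727/37852672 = 113.98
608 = 608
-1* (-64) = 64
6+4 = 10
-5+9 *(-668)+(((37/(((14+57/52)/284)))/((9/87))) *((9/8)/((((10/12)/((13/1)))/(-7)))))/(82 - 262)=-27959136/19625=-1424.67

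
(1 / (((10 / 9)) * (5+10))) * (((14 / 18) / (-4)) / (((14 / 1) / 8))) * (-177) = 59 / 50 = 1.18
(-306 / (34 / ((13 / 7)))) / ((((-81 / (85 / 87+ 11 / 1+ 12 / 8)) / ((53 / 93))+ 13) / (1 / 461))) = -2077335 / 140587943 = -0.01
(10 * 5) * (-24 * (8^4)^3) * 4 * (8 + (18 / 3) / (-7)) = -16492674416640000 / 7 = -2356096345234285.71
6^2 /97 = 36 /97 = 0.37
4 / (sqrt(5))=4 * sqrt(5) / 5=1.79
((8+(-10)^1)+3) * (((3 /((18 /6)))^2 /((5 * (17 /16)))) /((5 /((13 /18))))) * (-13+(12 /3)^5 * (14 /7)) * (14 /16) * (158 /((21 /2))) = 1671956 /2295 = 728.52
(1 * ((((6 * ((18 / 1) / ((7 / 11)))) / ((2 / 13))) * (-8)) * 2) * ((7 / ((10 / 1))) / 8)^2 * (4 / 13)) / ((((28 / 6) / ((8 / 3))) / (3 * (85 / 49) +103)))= -3149388 / 1225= -2570.93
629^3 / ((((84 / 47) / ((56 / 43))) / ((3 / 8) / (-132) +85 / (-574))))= -178334017961101 / 6516048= -27368432.21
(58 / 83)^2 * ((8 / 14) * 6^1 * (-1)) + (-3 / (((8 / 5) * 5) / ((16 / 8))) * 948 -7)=-34704850 / 48223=-719.67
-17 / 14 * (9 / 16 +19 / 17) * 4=-8.16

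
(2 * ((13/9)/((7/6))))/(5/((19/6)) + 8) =38/147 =0.26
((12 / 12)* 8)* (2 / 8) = 2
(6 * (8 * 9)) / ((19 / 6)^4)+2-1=690193 / 130321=5.30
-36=-36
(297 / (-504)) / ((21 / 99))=-1089 / 392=-2.78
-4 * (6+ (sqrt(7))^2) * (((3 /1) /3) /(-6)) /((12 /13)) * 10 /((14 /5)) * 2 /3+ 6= 5359 /189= 28.35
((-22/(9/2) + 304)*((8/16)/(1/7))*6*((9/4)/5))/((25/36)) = 508788/125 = 4070.30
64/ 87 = 0.74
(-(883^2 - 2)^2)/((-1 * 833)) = 729786096.00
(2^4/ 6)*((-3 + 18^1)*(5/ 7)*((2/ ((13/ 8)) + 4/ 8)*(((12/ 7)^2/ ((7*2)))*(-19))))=-6156000/ 31213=-197.23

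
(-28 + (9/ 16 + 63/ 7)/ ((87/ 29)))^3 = -62570773/ 4096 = -15276.07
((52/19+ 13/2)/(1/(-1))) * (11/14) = -3861/532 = -7.26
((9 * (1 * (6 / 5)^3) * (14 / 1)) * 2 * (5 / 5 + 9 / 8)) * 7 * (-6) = -4858056 / 125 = -38864.45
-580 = -580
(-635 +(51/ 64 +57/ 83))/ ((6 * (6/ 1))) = -3365239/ 191232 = -17.60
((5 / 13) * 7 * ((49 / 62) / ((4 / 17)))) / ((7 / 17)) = 70805 / 3224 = 21.96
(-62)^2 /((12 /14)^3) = 329623 /54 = 6104.13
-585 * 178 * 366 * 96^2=-351236321280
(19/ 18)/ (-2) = -19/ 36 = -0.53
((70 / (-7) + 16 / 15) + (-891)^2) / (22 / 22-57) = -11908081 / 840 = -14176.29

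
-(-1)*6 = 6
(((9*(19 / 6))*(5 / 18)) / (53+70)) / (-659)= -95 / 972684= -0.00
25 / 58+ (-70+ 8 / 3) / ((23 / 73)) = -853543 / 4002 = -213.28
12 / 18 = 2 / 3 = 0.67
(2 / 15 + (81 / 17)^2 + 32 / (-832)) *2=2569483 / 56355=45.59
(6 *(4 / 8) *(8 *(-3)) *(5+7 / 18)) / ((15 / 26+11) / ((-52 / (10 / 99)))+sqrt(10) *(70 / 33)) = -105320172672 *sqrt(10) / 5757832885- 1116560016 / 5757832885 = -58.04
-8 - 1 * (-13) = 5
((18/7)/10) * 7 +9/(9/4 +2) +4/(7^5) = 5597071/1428595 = 3.92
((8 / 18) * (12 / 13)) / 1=16 / 39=0.41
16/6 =8/3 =2.67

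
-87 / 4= -21.75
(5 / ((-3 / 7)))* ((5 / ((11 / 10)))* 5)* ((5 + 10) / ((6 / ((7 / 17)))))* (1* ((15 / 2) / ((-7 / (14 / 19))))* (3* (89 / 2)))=204421875 / 7106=28767.50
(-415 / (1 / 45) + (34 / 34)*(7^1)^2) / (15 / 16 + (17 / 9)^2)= -4134.15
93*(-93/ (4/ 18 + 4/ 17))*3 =-3969891/ 70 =-56712.73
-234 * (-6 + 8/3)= 780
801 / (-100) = -801 / 100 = -8.01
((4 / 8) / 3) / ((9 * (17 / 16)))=8 / 459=0.02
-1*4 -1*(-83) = 79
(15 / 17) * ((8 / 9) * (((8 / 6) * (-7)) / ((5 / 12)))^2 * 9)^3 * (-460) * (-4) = 105006995308695.12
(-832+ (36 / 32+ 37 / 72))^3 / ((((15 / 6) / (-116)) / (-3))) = -79696681724.67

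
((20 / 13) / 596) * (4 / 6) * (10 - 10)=0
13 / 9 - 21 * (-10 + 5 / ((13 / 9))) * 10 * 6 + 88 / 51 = 16392605 / 1989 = 8241.63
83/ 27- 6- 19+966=25490/ 27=944.07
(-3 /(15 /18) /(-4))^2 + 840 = 84081 /100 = 840.81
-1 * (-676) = 676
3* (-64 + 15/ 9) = -187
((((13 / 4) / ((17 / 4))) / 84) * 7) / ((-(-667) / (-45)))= -0.00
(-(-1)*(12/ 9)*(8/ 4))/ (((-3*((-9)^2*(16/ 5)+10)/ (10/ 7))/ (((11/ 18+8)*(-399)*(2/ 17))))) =589000/ 308907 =1.91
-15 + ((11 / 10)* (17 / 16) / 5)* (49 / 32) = -14.64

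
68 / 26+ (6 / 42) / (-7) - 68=-41663 / 637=-65.41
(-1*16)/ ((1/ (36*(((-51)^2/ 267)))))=-499392/ 89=-5611.15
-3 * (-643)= 1929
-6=-6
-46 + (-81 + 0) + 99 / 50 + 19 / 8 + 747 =624.36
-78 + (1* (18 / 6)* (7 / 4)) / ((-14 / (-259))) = 153 / 8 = 19.12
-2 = -2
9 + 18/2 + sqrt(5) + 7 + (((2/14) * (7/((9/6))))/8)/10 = 27.24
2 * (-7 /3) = -14 /3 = -4.67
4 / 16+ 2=9 / 4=2.25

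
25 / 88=0.28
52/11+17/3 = 343/33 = 10.39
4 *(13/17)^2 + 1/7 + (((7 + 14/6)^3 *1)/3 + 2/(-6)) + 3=276.16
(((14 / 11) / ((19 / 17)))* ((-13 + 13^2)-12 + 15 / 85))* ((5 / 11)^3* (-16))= -3612000 / 14641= -246.70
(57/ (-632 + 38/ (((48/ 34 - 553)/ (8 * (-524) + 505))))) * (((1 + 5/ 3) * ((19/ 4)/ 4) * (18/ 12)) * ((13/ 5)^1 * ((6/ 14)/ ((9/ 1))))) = -44006261/ 496224680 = -0.09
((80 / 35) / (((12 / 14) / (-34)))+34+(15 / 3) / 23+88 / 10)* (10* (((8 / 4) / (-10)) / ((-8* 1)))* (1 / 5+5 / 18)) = -706877 / 124200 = -5.69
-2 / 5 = -0.40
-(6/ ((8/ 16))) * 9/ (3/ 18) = -648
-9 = -9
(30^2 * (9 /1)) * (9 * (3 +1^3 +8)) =874800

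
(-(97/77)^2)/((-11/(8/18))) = 37636/586971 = 0.06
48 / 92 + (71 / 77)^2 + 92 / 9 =14229583 / 1227303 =11.59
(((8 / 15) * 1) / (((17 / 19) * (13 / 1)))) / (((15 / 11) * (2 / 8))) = 6688 / 49725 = 0.13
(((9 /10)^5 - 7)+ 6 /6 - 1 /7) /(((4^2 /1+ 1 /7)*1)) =-3886657 /11300000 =-0.34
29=29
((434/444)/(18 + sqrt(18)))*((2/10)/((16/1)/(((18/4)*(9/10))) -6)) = -5859/1044140 + 1953*sqrt(2)/2088280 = -0.00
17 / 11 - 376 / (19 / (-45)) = 186443 / 209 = 892.07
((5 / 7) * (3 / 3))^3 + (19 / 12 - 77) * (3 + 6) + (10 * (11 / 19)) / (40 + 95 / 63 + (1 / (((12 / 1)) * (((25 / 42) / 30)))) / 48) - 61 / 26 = -48352003028649 / 71043980644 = -680.59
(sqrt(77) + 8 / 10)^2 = 8 * sqrt(77) / 5 + 1941 / 25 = 91.68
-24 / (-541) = 24 / 541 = 0.04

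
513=513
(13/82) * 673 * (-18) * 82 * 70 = -11023740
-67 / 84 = -0.80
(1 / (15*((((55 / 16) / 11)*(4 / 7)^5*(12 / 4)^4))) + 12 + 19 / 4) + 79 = 95.79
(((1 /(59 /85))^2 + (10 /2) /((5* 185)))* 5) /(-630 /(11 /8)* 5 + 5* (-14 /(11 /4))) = -7370583 /1640873780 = -0.00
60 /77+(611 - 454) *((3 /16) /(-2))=-34347 /2464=-13.94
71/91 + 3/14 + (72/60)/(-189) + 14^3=22481453/8190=2744.99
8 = 8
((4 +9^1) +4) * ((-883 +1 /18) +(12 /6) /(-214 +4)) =-9456437 /630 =-15010.22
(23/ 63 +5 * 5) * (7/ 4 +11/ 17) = 7661/ 126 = 60.80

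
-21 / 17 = -1.24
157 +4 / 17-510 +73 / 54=-322597 / 918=-351.41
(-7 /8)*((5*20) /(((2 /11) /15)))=-28875 /4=-7218.75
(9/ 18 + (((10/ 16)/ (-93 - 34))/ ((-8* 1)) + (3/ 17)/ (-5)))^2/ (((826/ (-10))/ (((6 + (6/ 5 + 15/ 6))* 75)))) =-30074859708051/ 15770493362176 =-1.91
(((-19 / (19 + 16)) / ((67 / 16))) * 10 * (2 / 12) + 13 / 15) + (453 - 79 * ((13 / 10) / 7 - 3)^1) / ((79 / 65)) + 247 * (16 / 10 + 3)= 1881265297 / 1111530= 1692.50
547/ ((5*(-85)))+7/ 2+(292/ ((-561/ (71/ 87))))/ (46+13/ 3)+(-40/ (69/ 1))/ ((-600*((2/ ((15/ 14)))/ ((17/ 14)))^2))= 478595716975487/ 217058993659200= 2.20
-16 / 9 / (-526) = 8 / 2367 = 0.00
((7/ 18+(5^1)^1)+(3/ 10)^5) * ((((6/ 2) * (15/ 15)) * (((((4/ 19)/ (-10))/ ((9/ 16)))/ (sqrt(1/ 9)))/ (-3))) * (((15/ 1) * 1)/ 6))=4852187/ 3206250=1.51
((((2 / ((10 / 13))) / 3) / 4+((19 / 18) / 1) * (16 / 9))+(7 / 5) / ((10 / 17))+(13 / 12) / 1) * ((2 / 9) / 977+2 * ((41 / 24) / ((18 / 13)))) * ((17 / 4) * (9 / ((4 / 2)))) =24904650769 / 94964400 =262.25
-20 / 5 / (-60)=1 / 15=0.07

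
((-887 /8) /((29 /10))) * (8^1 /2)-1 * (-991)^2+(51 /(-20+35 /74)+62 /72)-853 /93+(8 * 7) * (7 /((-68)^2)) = -45935639220101 /46765980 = -982244.77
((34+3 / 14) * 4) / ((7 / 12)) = 11496 / 49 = 234.61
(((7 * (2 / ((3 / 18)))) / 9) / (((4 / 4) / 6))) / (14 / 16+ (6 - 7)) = -448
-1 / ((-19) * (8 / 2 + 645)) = 1 / 12331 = 0.00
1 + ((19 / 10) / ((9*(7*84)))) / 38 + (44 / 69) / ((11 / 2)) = 2716583 / 2434320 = 1.12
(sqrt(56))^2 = 56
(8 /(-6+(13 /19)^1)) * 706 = -107312 /101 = -1062.50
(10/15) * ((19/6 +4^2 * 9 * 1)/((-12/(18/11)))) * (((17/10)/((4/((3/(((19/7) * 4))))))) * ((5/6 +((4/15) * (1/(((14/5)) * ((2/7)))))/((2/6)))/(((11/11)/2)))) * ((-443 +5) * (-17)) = -130400557/3040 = -42894.92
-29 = -29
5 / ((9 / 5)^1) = 25 / 9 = 2.78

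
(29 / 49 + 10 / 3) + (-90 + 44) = -6185 / 147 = -42.07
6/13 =0.46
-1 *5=-5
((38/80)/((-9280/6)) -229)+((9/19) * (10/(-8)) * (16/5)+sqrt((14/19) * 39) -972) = -4241889083/3526400+sqrt(10374)/19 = -1197.53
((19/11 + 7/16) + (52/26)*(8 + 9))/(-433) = -6365/76208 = -0.08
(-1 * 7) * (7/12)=-4.08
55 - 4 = 51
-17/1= -17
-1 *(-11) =11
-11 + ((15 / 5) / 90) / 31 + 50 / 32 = -70207 / 7440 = -9.44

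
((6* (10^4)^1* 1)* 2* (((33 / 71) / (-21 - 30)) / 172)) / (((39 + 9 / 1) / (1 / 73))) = -6875 / 3788773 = -0.00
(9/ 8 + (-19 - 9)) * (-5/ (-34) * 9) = -9675/ 272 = -35.57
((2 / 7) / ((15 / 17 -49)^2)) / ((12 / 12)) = 289 / 2341934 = 0.00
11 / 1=11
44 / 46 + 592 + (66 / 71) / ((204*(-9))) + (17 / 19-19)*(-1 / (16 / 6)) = 5694140807 / 9494262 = 599.75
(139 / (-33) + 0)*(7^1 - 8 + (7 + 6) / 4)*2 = -417 / 22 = -18.95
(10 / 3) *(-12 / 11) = -40 / 11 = -3.64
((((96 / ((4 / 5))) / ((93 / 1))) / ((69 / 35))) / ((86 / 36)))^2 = 70560000 / 939974281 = 0.08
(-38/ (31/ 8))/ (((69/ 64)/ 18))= -116736/ 713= -163.73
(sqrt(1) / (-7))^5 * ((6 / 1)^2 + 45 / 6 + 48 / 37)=-3315 / 1243718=-0.00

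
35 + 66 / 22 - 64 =-26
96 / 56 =12 / 7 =1.71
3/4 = 0.75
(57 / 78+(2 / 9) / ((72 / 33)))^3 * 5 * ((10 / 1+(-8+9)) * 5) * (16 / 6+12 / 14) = 2322094615225 / 4151380896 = 559.35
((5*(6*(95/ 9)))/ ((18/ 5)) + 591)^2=336062224/ 729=460990.71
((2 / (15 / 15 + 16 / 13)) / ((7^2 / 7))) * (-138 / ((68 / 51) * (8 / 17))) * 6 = -137241 / 812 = -169.02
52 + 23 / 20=1063 / 20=53.15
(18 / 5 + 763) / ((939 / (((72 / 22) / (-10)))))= -22998 / 86075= -0.27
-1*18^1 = -18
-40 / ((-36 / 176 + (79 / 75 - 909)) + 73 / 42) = 308000 / 6979381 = 0.04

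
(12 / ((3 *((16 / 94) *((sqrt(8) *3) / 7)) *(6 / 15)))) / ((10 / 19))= 6251 *sqrt(2) / 96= 92.09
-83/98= -0.85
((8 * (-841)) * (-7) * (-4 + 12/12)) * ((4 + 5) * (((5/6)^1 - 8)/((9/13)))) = 13163332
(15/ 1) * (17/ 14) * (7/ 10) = 51/ 4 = 12.75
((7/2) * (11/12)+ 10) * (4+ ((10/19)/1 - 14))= -125.13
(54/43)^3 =157464/79507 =1.98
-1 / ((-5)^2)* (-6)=6 / 25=0.24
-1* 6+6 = 0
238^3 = 13481272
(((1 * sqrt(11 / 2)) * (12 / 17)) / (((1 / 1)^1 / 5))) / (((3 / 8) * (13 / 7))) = 560 * sqrt(22) / 221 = 11.89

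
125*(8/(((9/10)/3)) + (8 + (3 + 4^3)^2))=1696375/3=565458.33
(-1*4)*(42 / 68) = -42 / 17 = -2.47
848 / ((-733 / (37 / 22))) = -15688 / 8063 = -1.95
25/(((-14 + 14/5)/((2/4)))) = -125/112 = -1.12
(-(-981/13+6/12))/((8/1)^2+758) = 1949/21372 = 0.09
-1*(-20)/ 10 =2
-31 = -31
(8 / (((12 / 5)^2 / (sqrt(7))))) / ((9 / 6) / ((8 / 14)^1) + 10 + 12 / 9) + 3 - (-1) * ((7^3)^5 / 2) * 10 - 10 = 20 * sqrt(7) / 201 + 23737807549708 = 23737807549708.26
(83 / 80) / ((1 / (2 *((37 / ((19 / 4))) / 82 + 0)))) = 3071 / 15580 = 0.20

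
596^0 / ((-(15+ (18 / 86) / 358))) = -15394 / 230919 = -0.07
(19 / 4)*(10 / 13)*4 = 190 / 13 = 14.62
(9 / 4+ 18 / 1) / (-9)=-9 / 4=-2.25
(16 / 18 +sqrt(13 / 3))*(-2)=-2*sqrt(39) / 3-16 / 9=-5.94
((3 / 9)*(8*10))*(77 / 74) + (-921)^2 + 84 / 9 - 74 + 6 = 31383773 / 37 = 848210.08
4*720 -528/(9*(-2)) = 8728/3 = 2909.33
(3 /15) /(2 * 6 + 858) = 1 /4350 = 0.00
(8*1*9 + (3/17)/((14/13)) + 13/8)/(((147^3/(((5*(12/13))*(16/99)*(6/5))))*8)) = 140494/54054891891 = 0.00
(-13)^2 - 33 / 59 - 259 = -5343 / 59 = -90.56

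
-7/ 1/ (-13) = 7/ 13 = 0.54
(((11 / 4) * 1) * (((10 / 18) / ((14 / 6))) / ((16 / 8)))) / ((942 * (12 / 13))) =715 / 1899072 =0.00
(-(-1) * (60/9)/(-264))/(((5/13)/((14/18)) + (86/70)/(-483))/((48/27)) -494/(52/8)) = 732550/2196654867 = 0.00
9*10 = 90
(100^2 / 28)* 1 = 2500 / 7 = 357.14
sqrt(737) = 27.15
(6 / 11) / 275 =6 / 3025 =0.00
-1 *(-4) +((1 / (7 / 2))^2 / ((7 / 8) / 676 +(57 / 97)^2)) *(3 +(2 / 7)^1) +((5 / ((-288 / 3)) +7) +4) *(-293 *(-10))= 9315590378000707 / 290366595120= 32082.17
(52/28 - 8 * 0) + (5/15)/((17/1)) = 670/357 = 1.88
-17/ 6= -2.83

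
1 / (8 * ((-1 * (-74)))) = 1 / 592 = 0.00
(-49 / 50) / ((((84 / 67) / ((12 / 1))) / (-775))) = 14539 / 2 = 7269.50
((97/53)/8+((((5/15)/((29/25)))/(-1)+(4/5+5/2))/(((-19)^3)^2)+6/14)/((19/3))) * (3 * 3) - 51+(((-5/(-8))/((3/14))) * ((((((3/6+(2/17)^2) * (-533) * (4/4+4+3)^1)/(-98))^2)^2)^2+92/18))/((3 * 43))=62412388783948795448735436591117334025615533214884206780767/44219709200033762601733607422234784091450148741080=1411415631.47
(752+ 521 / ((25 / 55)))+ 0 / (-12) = 9491 / 5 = 1898.20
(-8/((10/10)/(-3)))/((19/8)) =192/19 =10.11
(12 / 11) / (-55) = -12 / 605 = -0.02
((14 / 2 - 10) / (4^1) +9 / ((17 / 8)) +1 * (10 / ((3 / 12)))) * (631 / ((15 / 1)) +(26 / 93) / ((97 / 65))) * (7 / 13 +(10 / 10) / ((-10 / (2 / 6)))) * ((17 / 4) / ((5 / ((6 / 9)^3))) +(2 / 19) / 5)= 863506620389 / 3409126110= 253.29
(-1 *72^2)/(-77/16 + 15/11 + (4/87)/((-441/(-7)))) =5000776704/3326263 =1503.42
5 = 5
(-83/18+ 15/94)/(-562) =1883/237726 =0.01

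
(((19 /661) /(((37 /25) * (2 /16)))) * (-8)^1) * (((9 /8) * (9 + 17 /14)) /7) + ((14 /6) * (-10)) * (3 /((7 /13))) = -158236390 /1198393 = -132.04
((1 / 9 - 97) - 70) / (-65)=1502 / 585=2.57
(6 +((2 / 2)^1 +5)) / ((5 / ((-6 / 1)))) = -72 / 5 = -14.40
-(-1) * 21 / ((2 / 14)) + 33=180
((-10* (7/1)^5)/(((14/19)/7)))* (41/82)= -1596665/2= -798332.50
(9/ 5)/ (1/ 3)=27/ 5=5.40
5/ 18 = 0.28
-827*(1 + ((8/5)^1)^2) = -73603/25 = -2944.12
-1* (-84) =84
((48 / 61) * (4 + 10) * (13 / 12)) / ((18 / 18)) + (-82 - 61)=-7995 / 61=-131.07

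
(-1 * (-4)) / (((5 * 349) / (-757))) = -3028 / 1745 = -1.74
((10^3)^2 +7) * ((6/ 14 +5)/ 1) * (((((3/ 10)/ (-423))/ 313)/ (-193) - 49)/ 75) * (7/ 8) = -79300053467488597/ 25553007000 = -3103355.06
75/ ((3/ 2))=50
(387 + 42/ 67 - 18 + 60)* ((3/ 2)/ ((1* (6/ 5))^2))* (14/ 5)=335825/ 268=1253.08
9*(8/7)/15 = 0.69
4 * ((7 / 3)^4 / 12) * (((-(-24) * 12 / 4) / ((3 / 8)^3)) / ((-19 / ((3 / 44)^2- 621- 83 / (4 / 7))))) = 911812057856 / 1675971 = 544050.02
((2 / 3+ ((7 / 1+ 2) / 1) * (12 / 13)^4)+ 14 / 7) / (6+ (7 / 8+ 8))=0.62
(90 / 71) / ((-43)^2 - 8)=90 / 130711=0.00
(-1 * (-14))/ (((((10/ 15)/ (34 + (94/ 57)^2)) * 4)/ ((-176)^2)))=6467122816/ 1083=5971489.21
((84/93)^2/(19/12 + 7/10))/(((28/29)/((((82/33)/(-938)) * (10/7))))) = -0.00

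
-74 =-74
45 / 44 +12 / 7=843 / 308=2.74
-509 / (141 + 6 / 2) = -509 / 144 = -3.53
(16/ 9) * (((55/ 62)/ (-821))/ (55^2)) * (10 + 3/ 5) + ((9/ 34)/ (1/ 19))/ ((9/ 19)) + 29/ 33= 24621919259/ 2141701650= 11.50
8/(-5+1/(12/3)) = -32/19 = -1.68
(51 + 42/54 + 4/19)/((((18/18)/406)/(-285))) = -18046700/3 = -6015566.67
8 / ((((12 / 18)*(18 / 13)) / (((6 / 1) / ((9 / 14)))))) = 728 / 9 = 80.89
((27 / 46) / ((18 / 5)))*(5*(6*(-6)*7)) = -4725 / 23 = -205.43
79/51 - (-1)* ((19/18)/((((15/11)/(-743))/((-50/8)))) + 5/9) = 13207123/3672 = 3596.71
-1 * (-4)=4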